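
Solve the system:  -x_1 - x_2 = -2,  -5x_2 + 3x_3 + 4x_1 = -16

Row-reduce:
R1 ← R1 / (-1).
R2 ← R2 − 4·R1.
R2 ← R2 / (-9).
R1 ← R1 − 1·R2.
Rank is 2 with 3 unknowns, leaving x_3 free.

infinitely many solutions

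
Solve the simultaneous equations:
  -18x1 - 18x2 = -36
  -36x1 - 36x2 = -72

infinitely many solutions

Row-reduce:
R1 ← R1 / (-18).
R2 ← R2 + 36·R1.
Rank is 1 with 2 unknowns, leaving x2 free.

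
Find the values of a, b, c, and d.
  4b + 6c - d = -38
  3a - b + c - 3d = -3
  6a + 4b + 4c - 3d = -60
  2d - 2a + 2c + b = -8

a = -6, b = -6, c = -3, d = -4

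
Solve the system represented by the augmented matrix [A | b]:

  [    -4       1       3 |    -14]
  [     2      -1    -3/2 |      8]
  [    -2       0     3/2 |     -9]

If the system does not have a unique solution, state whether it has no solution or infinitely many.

no solution

Row-reduce:
R1 ← R1 / (-4).
R2 ← R2 − 2·R1.
R3 ← R3 + 2·R1.
R2 ← R2 / (-1/2).
R1 ← R1 + 1/4·R2.
R3 ← R3 + 1/2·R2.
Row 3 reduces to 0 = -3, a contradiction. The system is inconsistent.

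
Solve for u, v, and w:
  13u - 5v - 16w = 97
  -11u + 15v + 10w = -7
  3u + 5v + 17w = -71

u = 2, v = 5, w = -6

Row-reduce the augmented matrix:
R1 ← R1 / (13).
R2 ← R2 + 11·R1.
R3 ← R3 − 3·R1.
R2 ← R2 / (140/13).
R1 ← R1 + 5/13·R2.
R3 ← R3 − 80/13·R2.
R3 ← R3 / (159/7).
R1 ← R1 + 19/14·R3.
R2 ← R2 + 23/70·R3.
Reading off the reduced rows gives u = 2, v = 5, w = -6.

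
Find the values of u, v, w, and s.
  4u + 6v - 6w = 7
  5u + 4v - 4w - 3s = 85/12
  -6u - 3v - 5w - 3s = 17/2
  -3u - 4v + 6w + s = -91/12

u = -1/4, v = 1/3, w = -1, s = -1

Row-reduce the augmented matrix:
R1 ← R1 / (4).
R2 ← R2 − 5·R1.
R3 ← R3 + 6·R1.
R4 ← R4 + 3·R1.
R2 ← R2 / (-7/2).
R1 ← R1 − 3/2·R2.
R3 ← R3 − 6·R2.
R4 ← R4 − 1/2·R2.
R3 ← R3 / (-8).
R2 ← R2 + 1·R3.
R4 ← R4 − 2·R3.
R4 ← R4 / (-41/28).
R1 ← R1 + 9/7·R4.
R2 ← R2 − 15/8·R4.
R3 ← R3 − 57/56·R4.
Reading off the reduced rows gives u = -1/4, v = 1/3, w = -1, s = -1.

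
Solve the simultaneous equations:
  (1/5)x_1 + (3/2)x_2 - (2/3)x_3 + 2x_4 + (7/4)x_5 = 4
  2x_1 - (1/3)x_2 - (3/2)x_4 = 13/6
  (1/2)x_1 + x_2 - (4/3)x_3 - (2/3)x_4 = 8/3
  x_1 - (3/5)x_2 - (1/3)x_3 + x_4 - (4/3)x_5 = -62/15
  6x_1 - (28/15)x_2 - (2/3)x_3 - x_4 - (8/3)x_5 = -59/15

Row-reduce:
R1 ← R1 / (1/5).
R2 ← R2 − 2·R1.
R3 ← R3 − 1/2·R1.
R4 ← R4 − 1·R1.
R5 ← R5 − 6·R1.
R2 ← R2 / (-46/3).
R1 ← R1 − 15/2·R2.
R3 ← R3 + 11/4·R2.
R4 ← R4 + 81/10·R2.
R5 ← R5 + 703/15·R2.
R3 ← R3 / (-119/138).
R1 ← R1 + 5/69·R3.
R2 ← R2 + 10/23·R3.
R4 ← R4 + 12/23·R3.
R5 ← R5 + 24/23·R3.
R4 ← R4 / (16437/4760).
R1 ← R1 + 130/357·R4.
R2 ← R2 − 551/238·R4.
R3 ← R3 − 1999/952·R4.
R5 ← R5 − 16437/2380·R4.
Rank is 4 with 5 unknowns, leaving x_5 free.

infinitely many solutions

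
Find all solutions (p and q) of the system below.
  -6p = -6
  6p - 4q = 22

p = 1, q = -4

Row-reduce the augmented matrix:
R1 ← R1 / (-6).
R2 ← R2 − 6·R1.
R2 ← R2 / (-4).
Reading off the reduced rows gives p = 1, q = -4.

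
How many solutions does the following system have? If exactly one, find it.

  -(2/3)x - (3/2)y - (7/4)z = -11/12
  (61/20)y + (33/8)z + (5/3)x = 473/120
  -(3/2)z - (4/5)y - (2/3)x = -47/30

no solution

Row-reduce:
R1 ← R1 / (-2/3).
R2 ← R2 − 5/3·R1.
R3 ← R3 + 2/3·R1.
R2 ← R2 / (-7/10).
R1 ← R1 − 9/4·R2.
R3 ← R3 − 7/10·R2.
Row 3 reduces to 0 = 1, a contradiction. The system is inconsistent.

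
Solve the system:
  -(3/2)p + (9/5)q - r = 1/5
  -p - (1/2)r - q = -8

infinitely many solutions

Row-reduce:
R1 ← R1 / (-3/2).
R2 ← R2 + 1·R1.
R2 ← R2 / (-11/5).
R1 ← R1 + 6/5·R2.
Rank is 2 with 3 unknowns, leaving r free.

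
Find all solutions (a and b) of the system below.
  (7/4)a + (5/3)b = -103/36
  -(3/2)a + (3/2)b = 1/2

Row-reduce the augmented matrix:
R1 ← R1 / (7/4).
R2 ← R2 + 3/2·R1.
R2 ← R2 / (41/14).
R1 ← R1 − 20/21·R2.
Reading off the reduced rows gives a = -1, b = -2/3.

a = -1, b = -2/3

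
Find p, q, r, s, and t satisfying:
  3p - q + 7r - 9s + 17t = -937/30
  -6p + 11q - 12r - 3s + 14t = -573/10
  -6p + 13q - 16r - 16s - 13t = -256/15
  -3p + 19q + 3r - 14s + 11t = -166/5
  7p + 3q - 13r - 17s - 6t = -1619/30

Row-reduce the augmented matrix:
R1 ← R1 / (3).
R2 ← R2 + 6·R1.
R3 ← R3 + 6·R1.
R4 ← R4 + 3·R1.
R5 ← R5 − 7·R1.
R2 ← R2 / (9).
R1 ← R1 + 1/3·R2.
R3 ← R3 − 11·R2.
R4 ← R4 − 18·R2.
R5 ← R5 − 16/3·R2.
R3 ← R3 / (-40/9).
R1 ← R1 − 65/27·R3.
R2 ← R2 − 2/9·R3.
R4 ← R4 − 6·R3.
R5 ← R5 + 824/27·R3.
R4 ← R4 / (31/4).
R1 ← R1 + 199/24·R4.
R2 ← R2 + 11/4·R4.
R3 ← R3 − 15/8·R4.
R5 ← R5 − 221/3·R4.
R5 ← R5 / (122225/93).
R1 ← R1 + 130307/930·R5.
R2 ← R2 + 6002/155·R5.
R3 ← R3 − 11541/310·R5.
R4 ← R4 + 2377/155·R5.
Reading off the reduced rows gives p = -3, q = -1, r = 8/3, s = 1/2, t = -11/5.

p = -3, q = -1, r = 8/3, s = 1/2, t = -11/5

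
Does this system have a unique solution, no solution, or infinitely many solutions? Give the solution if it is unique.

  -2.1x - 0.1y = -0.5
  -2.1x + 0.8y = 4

x = 0, y = 5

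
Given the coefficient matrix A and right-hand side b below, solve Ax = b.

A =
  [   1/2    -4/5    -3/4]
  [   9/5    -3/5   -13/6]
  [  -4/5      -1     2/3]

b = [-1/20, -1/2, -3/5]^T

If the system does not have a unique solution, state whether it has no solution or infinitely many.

Row-reduce:
R1 ← R1 / (1/2).
R2 ← R2 − 9/5·R1.
R3 ← R3 + 4/5·R1.
R2 ← R2 / (57/25).
R1 ← R1 + 8/5·R2.
R3 ← R3 + 57/25·R2.
Row 3 reduces to 0 = -1, a contradiction. The system is inconsistent.

no solution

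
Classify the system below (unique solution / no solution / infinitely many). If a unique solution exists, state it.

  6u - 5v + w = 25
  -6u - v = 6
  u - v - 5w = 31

u = 0, v = -6, w = -5

Row-reduce the augmented matrix:
R1 ← R1 / (6).
R2 ← R2 + 6·R1.
R3 ← R3 − 1·R1.
R2 ← R2 / (-6).
R1 ← R1 + 5/6·R2.
R3 ← R3 + 1/6·R2.
R3 ← R3 / (-187/36).
R1 ← R1 − 1/36·R3.
R2 ← R2 + 1/6·R3.
Reading off the reduced rows gives u = 0, v = -6, w = -5.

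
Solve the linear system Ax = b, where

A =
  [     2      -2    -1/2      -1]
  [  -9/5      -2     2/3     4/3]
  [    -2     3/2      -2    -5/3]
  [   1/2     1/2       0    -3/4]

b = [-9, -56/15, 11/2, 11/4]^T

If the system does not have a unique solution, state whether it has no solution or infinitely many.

x_1 = -2, x_2 = 3, x_3 = 4, x_4 = -3

Row-reduce the augmented matrix:
R1 ← R1 / (2).
R2 ← R2 + 9/5·R1.
R3 ← R3 + 2·R1.
R4 ← R4 − 1/2·R1.
R2 ← R2 / (-19/5).
R1 ← R1 + 1·R2.
R3 ← R3 + 1/2·R2.
R4 ← R4 − 1·R2.
R3 ← R3 / (-1153/456).
R1 ← R1 + 35/114·R3.
R2 ← R2 + 13/228·R3.
R4 ← R4 − 83/456·R3.
R4 ← R4 / (-8053/13836).
R1 ← R1 + 980/3459·R4.
R2 ← R2 + 182/3459·R4.
R3 ← R3 − 1242/1153·R4.
Reading off the reduced rows gives x_1 = -2, x_2 = 3, x_3 = 4, x_4 = -3.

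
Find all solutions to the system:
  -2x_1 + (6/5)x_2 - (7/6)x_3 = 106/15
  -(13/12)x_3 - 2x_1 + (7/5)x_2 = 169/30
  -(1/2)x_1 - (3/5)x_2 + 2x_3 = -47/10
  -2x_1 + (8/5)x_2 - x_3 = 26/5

Row-reduce:
R1 ← R1 / (-2).
R2 ← R2 + 2·R1.
R3 ← R3 + 1/2·R1.
R4 ← R4 + 2·R1.
R2 ← R2 / (1/5).
R1 ← R1 + 3/5·R2.
R3 ← R3 + 9/10·R2.
R4 ← R4 − 2/5·R2.
R3 ← R3 / (8/3).
R1 ← R1 − 5/6·R3.
R2 ← R2 − 5/12·R3.
Row 4 reduces to 0 = 1, a contradiction. The system is inconsistent.

no solution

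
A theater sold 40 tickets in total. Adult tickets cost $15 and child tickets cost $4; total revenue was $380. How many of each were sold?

adult tickets: 20, child tickets: 20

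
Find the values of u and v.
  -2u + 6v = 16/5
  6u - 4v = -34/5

Row-reduce the augmented matrix:
R1 ← R1 / (-2).
R2 ← R2 − 6·R1.
R2 ← R2 / (14).
R1 ← R1 + 3·R2.
Reading off the reduced rows gives u = -1, v = 1/5.

u = -1, v = 1/5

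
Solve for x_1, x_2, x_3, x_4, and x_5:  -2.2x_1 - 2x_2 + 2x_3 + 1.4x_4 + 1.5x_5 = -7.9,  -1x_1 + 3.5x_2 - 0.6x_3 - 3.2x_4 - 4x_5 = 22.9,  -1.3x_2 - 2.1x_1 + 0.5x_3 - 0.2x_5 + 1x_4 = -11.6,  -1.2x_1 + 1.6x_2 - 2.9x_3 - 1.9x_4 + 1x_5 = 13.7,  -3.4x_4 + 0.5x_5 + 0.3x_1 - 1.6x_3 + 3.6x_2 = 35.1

Row-reduce the augmented matrix:
R1 ← R1 / (-11/5).
R2 ← R2 + 1·R1.
R3 ← R3 + 21/10·R1.
R4 ← R4 + 6/5·R1.
R5 ← R5 − 3/10·R1.
R2 ← R2 / (97/22).
R1 ← R1 − 10/11·R2.
R3 ← R3 − 67/110·R2.
R4 ← R4 − 148/55·R2.
R5 ← R5 − 183/55·R2.
R3 ← R3 / (-5823/4850).
R1 ← R1 + 58/97·R3.
R2 ← R2 + 166/485·R3.
R4 ← R4 + 14889/4850·R3.
R5 ← R5 + 457/2425·R3.
R4 ← R4 / (-2644/3235).
R1 ← R1 − 113/1941·R4.
R2 ← R2 + 1796/1941·R4.
R3 ← R3 + 313/1941·R4.
R5 ← R5 + 1337/3882·R4.
R5 ← R5 / (650483/317280).
R1 ← R1 − 37121/31728·R5.
R2 ← R2 + 56105/7932·R5.
R3 ← R3 + 8761/31728·R5.
R4 ← R4 + 71919/10576·R5.
Reading off the reduced rows gives x_1 = 0, x_2 = 5, x_3 = 3, x_4 = -6, x_5 = 3.

x_1 = 0, x_2 = 5, x_3 = 3, x_4 = -6, x_5 = 3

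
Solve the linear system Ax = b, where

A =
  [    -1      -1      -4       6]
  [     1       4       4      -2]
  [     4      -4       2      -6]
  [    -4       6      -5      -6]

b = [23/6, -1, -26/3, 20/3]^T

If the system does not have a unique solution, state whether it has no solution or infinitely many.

Row-reduce the augmented matrix:
R1 ← R1 / (-1).
R2 ← R2 − 1·R1.
R3 ← R3 − 4·R1.
R4 ← R4 + 4·R1.
R2 ← R2 / (3).
R1 ← R1 − 1·R2.
R3 ← R3 + 8·R2.
R4 ← R4 − 10·R2.
R3 ← R3 / (-14).
R1 ← R1 − 4·R3.
R4 ← R4 − 11·R3.
R4 ← R4 / (-437/21).
R1 ← R1 − 6/7·R4.
R2 ← R2 − 4/3·R4.
R3 ← R3 + 43/21·R4.
Reading off the reduced rows gives x_1 = -1, x_2 = 1/2, x_3 = -1/3, x_4 = 1/3.

x_1 = -1, x_2 = 1/2, x_3 = -1/3, x_4 = 1/3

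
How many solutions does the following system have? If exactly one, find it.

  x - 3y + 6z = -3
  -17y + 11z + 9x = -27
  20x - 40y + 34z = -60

infinitely many solutions

Row-reduce:
R2 ← R2 − 9·R1.
R3 ← R3 − 20·R1.
R2 ← R2 / (10).
R1 ← R1 + 3·R2.
R3 ← R3 − 20·R2.
Rank is 2 with 3 unknowns, leaving z free.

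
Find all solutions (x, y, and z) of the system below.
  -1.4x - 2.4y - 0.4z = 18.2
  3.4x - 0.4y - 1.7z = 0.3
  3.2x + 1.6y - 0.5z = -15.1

Row-reduce the augmented matrix:
R1 ← R1 / (-7/5).
R2 ← R2 − 17/5·R1.
R3 ← R3 − 16/5·R1.
R2 ← R2 / (-218/35).
R1 ← R1 − 12/7·R2.
R3 ← R3 + 136/35·R2.
R3 ← R3 / (55/218).
R1 ← R1 + 49/109·R3.
R2 ← R2 − 187/436·R3.
Reading off the reduced rows gives x = -3, y = -5, z = -5.

x = -3, y = -5, z = -5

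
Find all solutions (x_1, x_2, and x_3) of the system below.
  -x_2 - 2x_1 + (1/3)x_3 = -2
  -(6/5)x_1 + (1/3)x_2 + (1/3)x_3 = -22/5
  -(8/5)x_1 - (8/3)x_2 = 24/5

Row-reduce:
R1 ← R1 / (-2).
R2 ← R2 + 6/5·R1.
R3 ← R3 + 8/5·R1.
R2 ← R2 / (14/15).
R1 ← R1 − 1/2·R2.
R3 ← R3 + 28/15·R2.
Rank is 2 with 3 unknowns, leaving x_3 free.

infinitely many solutions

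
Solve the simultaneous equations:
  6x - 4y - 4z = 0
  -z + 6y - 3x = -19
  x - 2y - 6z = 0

x = -2, y = -4, z = 1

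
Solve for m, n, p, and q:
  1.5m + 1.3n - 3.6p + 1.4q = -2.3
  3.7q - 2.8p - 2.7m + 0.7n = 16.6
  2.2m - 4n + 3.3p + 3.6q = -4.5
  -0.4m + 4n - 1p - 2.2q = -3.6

m = -4, n = -1, p = -1, q = 1

Row-reduce the augmented matrix:
R1 ← R1 / (3/2).
R2 ← R2 + 27/10·R1.
R3 ← R3 − 11/5·R1.
R4 ← R4 + 2/5·R1.
R2 ← R2 / (76/25).
R1 ← R1 − 13/15·R2.
R3 ← R3 + 443/75·R2.
R4 ← R4 − 326/75·R2.
R3 ← R3 / (-5387/570).
R1 ← R1 − 14/57·R3.
R2 ← R2 + 58/19·R3.
R4 ← R4 − 3223/285·R3.
R4 ← R4 / (150612/26935).
R1 ← R1 + 20929/43096·R4.
R2 ← R2 + 101581/43096·R4.
R3 ← R3 + 31081/21548·R4.
Reading off the reduced rows gives m = -4, n = -1, p = -1, q = 1.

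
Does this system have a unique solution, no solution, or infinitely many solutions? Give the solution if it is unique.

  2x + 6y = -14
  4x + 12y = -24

no solution

Row-reduce:
R1 ← R1 / (2).
R2 ← R2 − 4·R1.
Row 2 reduces to 0 = 4, a contradiction. The system is inconsistent.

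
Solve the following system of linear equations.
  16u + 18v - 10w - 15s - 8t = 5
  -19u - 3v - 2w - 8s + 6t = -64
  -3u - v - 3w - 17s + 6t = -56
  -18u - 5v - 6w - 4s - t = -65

infinitely many solutions

Row-reduce:
R1 ← R1 / (16).
R2 ← R2 + 19·R1.
R3 ← R3 + 3·R1.
R4 ← R4 + 18·R1.
R2 ← R2 / (147/8).
R1 ← R1 − 9/8·R2.
R3 ← R3 − 19/8·R2.
R4 ← R4 − 61/4·R2.
R3 ← R3 / (-151/49).
R1 ← R1 − 11/49·R3.
R2 ← R2 + 37/49·R3.
R4 ← R4 + 281/49·R3.
R4 ← R4 / (9425/302).
R1 ← R1 + 505/906·R4.
R2 ← R2 − 795/302·R4.
R3 ← R3 − 2422/453·R4.
Rank is 4 with 5 unknowns, leaving t free.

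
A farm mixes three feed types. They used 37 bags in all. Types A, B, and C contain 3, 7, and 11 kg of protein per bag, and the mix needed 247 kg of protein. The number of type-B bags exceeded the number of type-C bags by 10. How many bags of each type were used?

Let a = type-A bags, b = type-B bags, c = type-C bags.
  a + b + c = 37
  3a + 7b + 11c = 247
  -c + b = 10
Row-reduce the augmented matrix:
R2 ← R2 − 3·R1.
R2 ← R2 / (4).
R1 ← R1 − 1·R2.
R3 ← R3 − 1·R2.
R3 ← R3 / (-3).
R1 ← R1 + 1·R3.
R2 ← R2 − 2·R3.
Reading off the reduced rows gives a = 11, b = 18, c = 8.

type-A bags: 11, type-B bags: 18, type-C bags: 8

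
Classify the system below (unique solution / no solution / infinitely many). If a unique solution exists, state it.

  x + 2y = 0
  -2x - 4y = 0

infinitely many solutions

Row-reduce:
R2 ← R2 + 2·R1.
Rank is 1 with 2 unknowns, leaving y free.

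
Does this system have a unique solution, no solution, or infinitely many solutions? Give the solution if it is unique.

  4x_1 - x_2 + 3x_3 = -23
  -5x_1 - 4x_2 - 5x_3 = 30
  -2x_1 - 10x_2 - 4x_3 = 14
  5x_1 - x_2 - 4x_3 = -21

Row-reduce the augmented matrix:
R1 ← R1 / (4).
R2 ← R2 + 5·R1.
R3 ← R3 + 2·R1.
R4 ← R4 − 5·R1.
R2 ← R2 / (-21/4).
R1 ← R1 + 1/4·R2.
R3 ← R3 + 21/2·R2.
R4 ← R4 − 1/4·R2.
Swap R3 and R4.
R3 ← R3 / (-164/21).
R1 ← R1 − 17/21·R3.
R2 ← R2 − 5/21·R3.
R4 reduces to 0 = 0, so the extra equation is consistent.
Reading off the reduced rows gives x_1 = -5, x_2 = 0, x_3 = -1.

x_1 = -5, x_2 = 0, x_3 = -1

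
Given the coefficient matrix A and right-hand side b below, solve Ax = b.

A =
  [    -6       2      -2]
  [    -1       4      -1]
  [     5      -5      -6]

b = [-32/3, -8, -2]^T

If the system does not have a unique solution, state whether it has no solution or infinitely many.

x_1 = 2/3, x_2 = -4/3, x_3 = 2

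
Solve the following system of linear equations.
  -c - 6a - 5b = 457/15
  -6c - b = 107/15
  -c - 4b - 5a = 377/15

a = -3, b = -7/3, c = -4/5

Row-reduce the augmented matrix:
R1 ← R1 / (-6).
R3 ← R3 + 5·R1.
R2 ← R2 / (-1).
R1 ← R1 − 5/6·R2.
R3 ← R3 − 1/6·R2.
R3 ← R3 / (-7/6).
R1 ← R1 + 29/6·R3.
R2 ← R2 − 6·R3.
Reading off the reduced rows gives a = -3, b = -7/3, c = -4/5.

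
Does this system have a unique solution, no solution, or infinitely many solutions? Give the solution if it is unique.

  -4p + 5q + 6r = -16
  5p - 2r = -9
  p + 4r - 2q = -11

p = -3, q = -2, r = -3

Row-reduce the augmented matrix:
R1 ← R1 / (-4).
R2 ← R2 − 5·R1.
R3 ← R3 − 1·R1.
R2 ← R2 / (25/4).
R1 ← R1 + 5/4·R2.
R3 ← R3 + 3/4·R2.
R3 ← R3 / (154/25).
R1 ← R1 + 2/5·R3.
R2 ← R2 − 22/25·R3.
Reading off the reduced rows gives p = -3, q = -2, r = -3.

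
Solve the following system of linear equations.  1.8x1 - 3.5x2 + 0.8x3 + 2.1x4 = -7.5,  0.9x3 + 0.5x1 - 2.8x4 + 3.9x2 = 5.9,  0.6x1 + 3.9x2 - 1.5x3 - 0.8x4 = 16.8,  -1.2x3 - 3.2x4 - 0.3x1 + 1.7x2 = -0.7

x1 = 1, x2 = 4, x3 = -2, x4 = 3

Row-reduce the augmented matrix:
R1 ← R1 / (9/5).
R2 ← R2 − 1/2·R1.
R3 ← R3 − 3/5·R1.
R4 ← R4 + 3/10·R1.
R2 ← R2 / (877/180).
R1 ← R1 + 35/18·R2.
R3 ← R3 − 76/15·R2.
R4 ← R4 − 67/60·R2.
R3 ← R3 / (-4335/1754).
R1 ← R1 − 627/877·R3.
R2 ← R2 − 122/877·R3.
R4 ← R4 + 10717/8770·R3.
R4 ← R4 / (-665971/216750).
R1 ← R1 − 2892/7225·R4.
R2 ← R2 + 12589/21675·R4.
R3 ← R3 + 17701/21675·R4.
Reading off the reduced rows gives x1 = 1, x2 = 4, x3 = -2, x4 = 3.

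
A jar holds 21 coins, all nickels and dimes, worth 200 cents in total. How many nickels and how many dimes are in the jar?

nickels: 2, dimes: 19

Let n = nickels, d = dimes.
  n + d = 21
  5n + 10d = 200
Row-reduce the augmented matrix:
R2 ← R2 − 5·R1.
R2 ← R2 / (5).
R1 ← R1 − 1·R2.
Reading off the reduced rows gives n = 2, d = 19.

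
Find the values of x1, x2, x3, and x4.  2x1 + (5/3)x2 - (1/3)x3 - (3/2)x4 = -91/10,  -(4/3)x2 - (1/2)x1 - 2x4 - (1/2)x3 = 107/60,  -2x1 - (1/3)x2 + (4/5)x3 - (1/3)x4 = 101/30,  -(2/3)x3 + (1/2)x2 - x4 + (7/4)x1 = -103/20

x1 = -8/3, x2 = -3/2, x3 = -5/2, x4 = 7/5

Row-reduce the augmented matrix:
R1 ← R1 / (2).
R2 ← R2 + 1/2·R1.
R3 ← R3 + 2·R1.
R4 ← R4 − 7/4·R1.
R2 ← R2 / (-11/12).
R1 ← R1 − 5/6·R2.
R3 ← R3 − 4/3·R2.
R4 ← R4 + 23/24·R2.
R3 ← R3 / (-21/55).
R1 ← R1 + 23/33·R3.
R2 ← R2 − 7/11·R3.
R4 ← R4 − 31/132·R3.
R4 ← R4 / (-691/1512).
R1 ← R1 − 2549/378·R4.
R2 ← R2 + 56/9·R4.
R3 ← R3 − 1745/126·R4.
Reading off the reduced rows gives x1 = -8/3, x2 = -3/2, x3 = -5/2, x4 = 7/5.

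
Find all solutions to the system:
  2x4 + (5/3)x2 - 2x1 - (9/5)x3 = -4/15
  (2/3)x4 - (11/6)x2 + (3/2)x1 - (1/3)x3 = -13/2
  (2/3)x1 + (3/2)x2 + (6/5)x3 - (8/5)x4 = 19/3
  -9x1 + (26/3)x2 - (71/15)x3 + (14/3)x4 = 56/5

no solution

Row-reduce:
R1 ← R1 / (-2).
R2 ← R2 − 3/2·R1.
R3 ← R3 − 2/3·R1.
R4 ← R4 + 9·R1.
R2 ← R2 / (-7/12).
R1 ← R1 + 5/6·R2.
R3 ← R3 − 37/18·R2.
R4 ← R4 − 7/6·R2.
R3 ← R3 / (-3359/630).
R1 ← R1 − 347/105·R3.
R2 ← R2 − 101/35·R3.
Row 4 reduces to 0 = -1, a contradiction. The system is inconsistent.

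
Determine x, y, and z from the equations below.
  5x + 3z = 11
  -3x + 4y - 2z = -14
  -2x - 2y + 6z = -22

x = 4, y = -2, z = -3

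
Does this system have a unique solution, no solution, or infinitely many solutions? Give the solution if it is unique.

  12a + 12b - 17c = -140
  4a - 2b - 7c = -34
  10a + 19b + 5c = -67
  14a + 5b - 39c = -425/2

no solution

Row-reduce:
R1 ← R1 / (12).
R2 ← R2 − 4·R1.
R3 ← R3 − 10·R1.
R4 ← R4 − 14·R1.
R2 ← R2 / (-6).
R1 ← R1 − 1·R2.
R3 ← R3 − 9·R2.
R4 ← R4 + 9·R2.
R3 ← R3 / (103/6).
R1 ← R1 + 59/36·R3.
R2 ← R2 − 2/9·R3.
R4 ← R4 + 103/6·R3.
Row 4 reduces to 0 = 1/2, a contradiction. The system is inconsistent.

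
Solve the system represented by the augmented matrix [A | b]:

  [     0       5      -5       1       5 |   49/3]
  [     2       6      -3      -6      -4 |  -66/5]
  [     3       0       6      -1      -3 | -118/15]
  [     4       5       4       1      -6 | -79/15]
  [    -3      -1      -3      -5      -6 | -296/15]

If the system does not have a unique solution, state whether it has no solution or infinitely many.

x_1 = -7/5, x_2 = 8/5, x_3 = 2/3, x_4 = 5/3, x_5 = 2

Row-reduce the augmented matrix:
Swap R1 and R2.
R1 ← R1 / (2).
R3 ← R3 − 3·R1.
R4 ← R4 − 4·R1.
R5 ← R5 + 3·R1.
R2 ← R2 / (5).
R1 ← R1 − 3·R2.
R3 ← R3 + 9·R2.
R4 ← R4 + 7·R2.
R5 ← R5 − 8·R2.
R3 ← R3 / (3/2).
R1 ← R1 − 3/2·R3.
R2 ← R2 + 1·R3.
R4 ← R4 − 3·R3.
R5 ← R5 − 1/2·R3.
R4 ← R4 / (-26/5).
R1 ← R1 + 67/5·R4.
R2 ← R2 − 101/15·R4.
R3 ← R3 − 98/15·R4.
R5 ← R5 + 283/15·R4.
R5 ← R5 / (791/26).
R1 ← R1 − 563/26·R5.
R2 ← R2 + 271/26·R5.
R3 ← R3 + 141/13·R5.
R4 ← R4 − 75/26·R5.
Reading off the reduced rows gives x_1 = -7/5, x_2 = 8/5, x_3 = 2/3, x_4 = 5/3, x_5 = 2.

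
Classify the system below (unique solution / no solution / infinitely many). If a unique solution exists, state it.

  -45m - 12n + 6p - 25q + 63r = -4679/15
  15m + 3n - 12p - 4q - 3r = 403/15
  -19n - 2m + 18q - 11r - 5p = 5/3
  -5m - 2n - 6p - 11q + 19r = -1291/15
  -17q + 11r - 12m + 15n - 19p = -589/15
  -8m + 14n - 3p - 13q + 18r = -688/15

Row-reduce the augmented matrix:
R1 ← R1 / (-45).
R2 ← R2 − 15·R1.
R3 ← R3 + 2·R1.
R4 ← R4 + 5·R1.
R5 ← R5 + 12·R1.
R6 ← R6 + 8·R1.
R2 ← R2 / (-1).
R1 ← R1 − 4/15·R2.
R3 ← R3 + 277/15·R2.
R4 ← R4 + 2/3·R2.
R5 ← R5 − 91/5·R2.
R6 ← R6 − 242/15·R2.
R3 ← R3 / (897/5).
R1 ← R1 + 14/5·R3.
R2 ← R2 − 10·R3.
R5 ← R5 + 1013/5·R3.
R6 ← R6 + 827/5·R3.
Swap R4 and R5.
R4 ← R4 / (5147/117).
R1 ← R1 − 131/117·R4.
R2 ← R2 + 167/117·R4.
R3 ← R3 − 161/117·R4.
R6 ← R6 − 2348/117·R4.
Swap R5 and R6.
R5 ← R5 / (1133085/118381).
R1 ← R1 + 28747/118381·R5.
R2 ← R2 + 112066/118381·R5.
R3 ← R3 − 27691/118381·R5.
R4 ← R4 + 186138/118381·R5.
R6 reduces to 0 = 0, so the extra equation is consistent.
Reading off the reduced rows gives m = 4/3, n = 8/3, p = 2/5, q = 4/3, r = -3.

m = 4/3, n = 8/3, p = 2/5, q = 4/3, r = -3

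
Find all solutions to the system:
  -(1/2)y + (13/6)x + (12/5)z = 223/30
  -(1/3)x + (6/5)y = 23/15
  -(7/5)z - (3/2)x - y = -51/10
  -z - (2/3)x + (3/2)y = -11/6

no solution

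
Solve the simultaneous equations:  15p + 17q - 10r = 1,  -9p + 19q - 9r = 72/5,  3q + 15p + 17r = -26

p = -3/5, q = 0, r = -1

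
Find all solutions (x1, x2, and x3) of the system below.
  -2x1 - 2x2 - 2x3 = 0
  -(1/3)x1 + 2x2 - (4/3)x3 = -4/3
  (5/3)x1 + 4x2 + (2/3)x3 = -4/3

infinitely many solutions

Row-reduce:
R1 ← R1 / (-2).
R2 ← R2 + 1/3·R1.
R3 ← R3 − 5/3·R1.
R2 ← R2 / (7/3).
R1 ← R1 − 1·R2.
R3 ← R3 − 7/3·R2.
Rank is 2 with 3 unknowns, leaving x3 free.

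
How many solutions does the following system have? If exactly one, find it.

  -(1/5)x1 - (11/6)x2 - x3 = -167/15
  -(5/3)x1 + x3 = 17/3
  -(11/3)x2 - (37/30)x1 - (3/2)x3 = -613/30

no solution

Row-reduce:
R1 ← R1 / (-1/5).
R2 ← R2 + 5/3·R1.
R3 ← R3 + 37/30·R1.
R2 ← R2 / (275/18).
R1 ← R1 − 55/6·R2.
R3 ← R3 − 275/36·R2.
Row 3 reduces to 0 = -1, a contradiction. The system is inconsistent.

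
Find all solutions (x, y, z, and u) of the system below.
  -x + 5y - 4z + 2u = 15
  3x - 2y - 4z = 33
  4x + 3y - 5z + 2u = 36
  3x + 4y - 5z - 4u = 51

x = 3, y = 0, z = -6, u = -3

Row-reduce the augmented matrix:
R1 ← R1 / (-1).
R2 ← R2 − 3·R1.
R3 ← R3 − 4·R1.
R4 ← R4 − 3·R1.
R2 ← R2 / (13).
R1 ← R1 + 5·R2.
R3 ← R3 − 23·R2.
R4 ← R4 − 19·R2.
R3 ← R3 / (95/13).
R1 ← R1 + 28/13·R3.
R2 ← R2 + 16/13·R3.
R4 ← R4 − 83/13·R3.
R4 ← R4 / (-592/95).
R1 ← R1 − 12/95·R4.
R2 ← R2 − 34/95·R4.
R3 ← R3 + 8/95·R4.
Reading off the reduced rows gives x = 3, y = 0, z = -6, u = -3.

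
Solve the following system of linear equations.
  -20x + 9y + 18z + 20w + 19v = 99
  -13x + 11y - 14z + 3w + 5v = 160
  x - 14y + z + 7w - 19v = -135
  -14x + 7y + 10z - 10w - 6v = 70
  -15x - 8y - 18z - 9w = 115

x = -5, y = 4, z = -3, w = -2, v = 3

Row-reduce the augmented matrix:
R1 ← R1 / (-20).
R2 ← R2 + 13·R1.
R3 ← R3 − 1·R1.
R4 ← R4 + 14·R1.
R5 ← R5 + 15·R1.
R2 ← R2 / (103/20).
R1 ← R1 + 9/20·R2.
R3 ← R3 + 271/20·R2.
R4 ← R4 − 7/10·R2.
R5 ← R5 + 59/4·R2.
R3 ← R3 / (-6769/103).
R1 ← R1 + 324/103·R3.
R2 ← R2 + 514/103·R3.
R4 ← R4 − 92/103·R3.
R5 ← R5 + 10826/103·R3.
R4 ← R4 / (-154940/6769).
R1 ← R1 + 6751/6769·R4.
R2 ← R2 + 3732/6769·R4.
R3 ← R3 − 1886/6769·R4.
R5 ← R5 + 158094/6769·R4.
R5 ← R5 / (3384517/77470).
R1 ← R1 − 157561/154940·R5.
R2 ← R2 − 72238/38735·R5.
R3 ← R3 − 26337/77470·R5.
R4 ← R4 − 127319/154940·R5.
Reading off the reduced rows gives x = -5, y = 4, z = -3, w = -2, v = 3.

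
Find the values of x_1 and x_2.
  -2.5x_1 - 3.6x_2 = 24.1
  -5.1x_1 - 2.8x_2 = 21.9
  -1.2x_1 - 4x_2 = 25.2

x_1 = -1, x_2 = -6

Row-reduce the augmented matrix:
R1 ← R1 / (-5/2).
R2 ← R2 + 51/10·R1.
R3 ← R3 + 6/5·R1.
R2 ← R2 / (568/125).
R1 ← R1 − 36/25·R2.
R3 ← R3 + 284/125·R2.
R3 reduces to 0 = 0, so the extra equation is consistent.
Reading off the reduced rows gives x_1 = -1, x_2 = -6.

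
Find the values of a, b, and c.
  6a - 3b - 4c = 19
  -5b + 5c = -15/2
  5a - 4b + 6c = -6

Row-reduce the augmented matrix:
R1 ← R1 / (6).
R3 ← R3 − 5·R1.
R2 ← R2 / (-5).
R1 ← R1 + 1/2·R2.
R3 ← R3 + 3/2·R2.
R3 ← R3 / (47/6).
R1 ← R1 + 7/6·R3.
R2 ← R2 + 1·R3.
Reading off the reduced rows gives a = 1, b = -1, c = -5/2.

a = 1, b = -1, c = -5/2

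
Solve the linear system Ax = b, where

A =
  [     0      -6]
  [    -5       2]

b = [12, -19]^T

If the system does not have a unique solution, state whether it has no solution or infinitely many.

x_1 = 3, x_2 = -2

Row-reduce the augmented matrix:
Swap R1 and R2.
R1 ← R1 / (-5).
R2 ← R2 / (-6).
R1 ← R1 + 2/5·R2.
Reading off the reduced rows gives x_1 = 3, x_2 = -2.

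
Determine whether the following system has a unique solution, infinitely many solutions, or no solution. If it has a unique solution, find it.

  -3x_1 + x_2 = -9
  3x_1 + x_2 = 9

x_1 = 3, x_2 = 0

Row-reduce the augmented matrix:
R1 ← R1 / (-3).
R2 ← R2 − 3·R1.
R2 ← R2 / (2).
R1 ← R1 + 1/3·R2.
Reading off the reduced rows gives x_1 = 3, x_2 = 0.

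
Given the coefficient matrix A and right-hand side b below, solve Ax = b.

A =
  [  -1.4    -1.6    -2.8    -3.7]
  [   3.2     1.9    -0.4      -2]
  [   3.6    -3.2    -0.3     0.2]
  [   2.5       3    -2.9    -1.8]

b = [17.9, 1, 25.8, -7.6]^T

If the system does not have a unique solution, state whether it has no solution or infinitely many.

x_1 = 2, x_2 = -6, x_3 = 0, x_4 = -3

Row-reduce the augmented matrix:
R1 ← R1 / (-7/5).
R2 ← R2 − 16/5·R1.
R3 ← R3 − 18/5·R1.
R4 ← R4 − 5/2·R1.
R2 ← R2 / (-123/70).
R1 ← R1 − 8/7·R2.
R3 ← R3 + 256/35·R2.
R4 ← R4 − 1/7·R2.
R3 ← R3 / (25591/1230).
R1 ← R1 + 298/123·R3.
R2 ← R2 − 476/123·R3.
R4 ← R4 + 10397/1230·R3.
R4 ← R4 / (2376511/511820).
R1 ← R1 + 8923/51182·R4.
R2 ← R2 + 10564/25591·R4.
R3 ← R3 − 42084/25591·R4.
Reading off the reduced rows gives x_1 = 2, x_2 = -6, x_3 = 0, x_4 = -3.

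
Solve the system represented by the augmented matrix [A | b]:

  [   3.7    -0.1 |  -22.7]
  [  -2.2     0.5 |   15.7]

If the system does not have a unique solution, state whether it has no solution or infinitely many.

Row-reduce the augmented matrix:
R1 ← R1 / (37/10).
R2 ← R2 + 11/5·R1.
R2 ← R2 / (163/370).
R1 ← R1 + 1/37·R2.
Reading off the reduced rows gives x_1 = -6, x_2 = 5.

x_1 = -6, x_2 = 5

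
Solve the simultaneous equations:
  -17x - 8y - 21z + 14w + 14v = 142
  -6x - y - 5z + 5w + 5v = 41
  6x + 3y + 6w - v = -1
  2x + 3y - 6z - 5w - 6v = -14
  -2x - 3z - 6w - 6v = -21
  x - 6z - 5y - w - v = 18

no solution

Row-reduce:
R1 ← R1 / (-17).
R2 ← R2 + 6·R1.
R3 ← R3 − 6·R1.
R4 ← R4 − 2·R1.
R5 ← R5 + 2·R1.
R6 ← R6 − 1·R1.
R2 ← R2 / (31/17).
R1 ← R1 − 8/17·R2.
R3 ← R3 − 3/17·R2.
R4 ← R4 − 35/17·R2.
R5 ← R5 − 16/17·R2.
R6 ← R6 + 93/17·R2.
R3 ← R3 / (-237/31).
R1 ← R1 − 19/31·R3.
R2 ← R2 − 41/31·R3.
R4 ← R4 + 347/31·R3.
R5 ← R5 + 55/31·R3.
R4 ← R4 / (-1535/79).
R1 ← R1 − 3/79·R4.
R2 ← R2 − 152/79·R4.
R3 ← R3 + 113/79·R4.
R5 ← R5 + 807/79·R4.
R5 ← R5 / (-14911/4605).
R1 ← R1 + 2501/4605·R5.
R2 ← R2 + 453/1535·R5.
R3 ← R3 − 1081/4605·R5.
R4 ← R4 − 2413/4605·R5.
Row 6 reduces to 0 = -1, a contradiction. The system is inconsistent.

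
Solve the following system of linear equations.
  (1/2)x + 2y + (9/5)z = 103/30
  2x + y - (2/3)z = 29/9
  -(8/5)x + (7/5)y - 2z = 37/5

x = -1/3, y = 3, z = -4/3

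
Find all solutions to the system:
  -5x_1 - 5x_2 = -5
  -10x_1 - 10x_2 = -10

Row-reduce:
R1 ← R1 / (-5).
R2 ← R2 + 10·R1.
Rank is 1 with 2 unknowns, leaving x_2 free.

infinitely many solutions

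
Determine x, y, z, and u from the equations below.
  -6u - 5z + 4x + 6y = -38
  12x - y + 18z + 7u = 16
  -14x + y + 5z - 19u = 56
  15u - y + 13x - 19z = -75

x = -1, y = -6, z = 2, u = -2

Row-reduce the augmented matrix:
R1 ← R1 / (4).
R2 ← R2 − 12·R1.
R3 ← R3 + 14·R1.
R4 ← R4 − 13·R1.
R2 ← R2 / (-19).
R1 ← R1 − 3/2·R2.
R3 ← R3 − 22·R2.
R4 ← R4 + 41/2·R2.
R3 ← R3 / (977/38).
R1 ← R1 − 103/76·R3.
R2 ← R2 + 33/19·R3.
R4 ← R4 + 2915/76·R3.
R4 ← R4 / (-8756/977).
R1 ← R1 − 1032/977·R4.
R2 ← R2 + 2015/977·R4.
R3 ← R3 + 420/977·R4.
Reading off the reduced rows gives x = -1, y = -6, z = 2, u = -2.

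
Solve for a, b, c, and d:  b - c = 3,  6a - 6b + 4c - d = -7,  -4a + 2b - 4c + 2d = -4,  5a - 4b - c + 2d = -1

a = 3, b = 5, c = 2, d = 3

Row-reduce the augmented matrix:
Swap R1 and R2.
R1 ← R1 / (6).
R3 ← R3 + 4·R1.
R4 ← R4 − 5·R1.
R1 ← R1 + 1·R2.
R3 ← R3 + 2·R2.
R4 ← R4 − 1·R2.
R3 ← R3 / (-10/3).
R1 ← R1 + 1/3·R3.
R2 ← R2 + 1·R3.
R4 ← R4 + 10/3·R3.
R4 ← R4 / (3/2).
R1 ← R1 + 3/10·R4.
R2 ← R2 + 2/5·R4.
R3 ← R3 + 2/5·R4.
Reading off the reduced rows gives a = 3, b = 5, c = 2, d = 3.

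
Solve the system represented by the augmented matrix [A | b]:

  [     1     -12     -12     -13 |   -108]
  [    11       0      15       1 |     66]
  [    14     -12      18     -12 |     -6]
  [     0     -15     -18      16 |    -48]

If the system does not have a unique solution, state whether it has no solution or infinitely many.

x_1 = 3, x_2 = 4, x_3 = 2, x_4 = 3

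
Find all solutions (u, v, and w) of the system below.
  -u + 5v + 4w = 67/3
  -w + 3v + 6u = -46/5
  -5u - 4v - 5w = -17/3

u = -13/5, v = 8/3, w = 8/5

Row-reduce the augmented matrix:
R1 ← R1 / (-1).
R2 ← R2 − 6·R1.
R3 ← R3 + 5·R1.
R2 ← R2 / (33).
R1 ← R1 + 5·R2.
R3 ← R3 + 29·R2.
R3 ← R3 / (-158/33).
R1 ← R1 + 17/33·R3.
R2 ← R2 − 23/33·R3.
Reading off the reduced rows gives u = -13/5, v = 8/3, w = 8/5.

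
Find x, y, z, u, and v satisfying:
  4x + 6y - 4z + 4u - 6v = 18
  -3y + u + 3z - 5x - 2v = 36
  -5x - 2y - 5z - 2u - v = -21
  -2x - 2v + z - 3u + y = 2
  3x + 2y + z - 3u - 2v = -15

Row-reduce the augmented matrix:
R1 ← R1 / (4).
R2 ← R2 + 5·R1.
R3 ← R3 + 5·R1.
R4 ← R4 + 2·R1.
R5 ← R5 − 3·R1.
R2 ← R2 / (9/2).
R1 ← R1 − 3/2·R2.
R3 ← R3 − 11/2·R2.
R4 ← R4 − 4·R2.
R5 ← R5 + 5/2·R2.
R3 ← R3 / (-68/9).
R1 ← R1 + 1/3·R3.
R2 ← R2 + 4/9·R3.
R4 ← R4 − 7/9·R3.
R5 ← R5 − 26/9·R3.
R4 ← R4 / (-461/68).
R1 ← R1 + 55/68·R4.
R2 ← R2 − 27/17·R4.
R3 ← R3 − 39/68·R4.
R5 ← R5 + 147/34·R4.
R5 ← R5 / (-1839/461).
R1 ← R1 − 498/461·R5.
R2 ← R2 + 651/461·R5.
R3 ← R3 + 43/461·R5.
R4 ← R4 + 256/461·R5.
Reading off the reduced rows gives x = -4, y = 3, z = 5, u = 6, v = -2.

x = -4, y = 3, z = 5, u = 6, v = -2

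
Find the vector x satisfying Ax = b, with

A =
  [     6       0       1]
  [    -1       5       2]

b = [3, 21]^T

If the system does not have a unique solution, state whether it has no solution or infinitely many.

infinitely many solutions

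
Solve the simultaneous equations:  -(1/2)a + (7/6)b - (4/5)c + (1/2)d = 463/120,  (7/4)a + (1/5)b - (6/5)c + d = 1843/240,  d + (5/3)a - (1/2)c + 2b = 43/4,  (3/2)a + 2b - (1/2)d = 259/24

Row-reduce the augmented matrix:
R1 ← R1 / (-1/2).
R2 ← R2 − 7/4·R1.
R3 ← R3 − 5/3·R1.
R4 ← R4 − 3/2·R1.
R2 ← R2 / (257/60).
R1 ← R1 + 7/3·R2.
R3 ← R3 − 53/9·R2.
R4 ← R4 − 11/2·R2.
R3 ← R3 / (1199/514).
R1 ← R1 + 744/1285·R3.
R2 ← R2 + 240/257·R3.
R4 ← R4 − 3516/1285·R3.
R4 ← R4 / (-14679/11990).
R1 ← R1 − 1328/5995·R4.
R2 ← R2 − 235/1199·R4.
R3 ← R3 + 1718/3597·R4.
Reading off the reduced rows gives a = 11/4, b = 3, c = -3, d = -4/3.

a = 11/4, b = 3, c = -3, d = -4/3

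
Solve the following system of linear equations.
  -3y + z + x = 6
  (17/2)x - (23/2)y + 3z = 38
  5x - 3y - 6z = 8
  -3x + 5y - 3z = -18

Row-reduce:
R2 ← R2 − 17/2·R1.
R3 ← R3 − 5·R1.
R4 ← R4 + 3·R1.
R2 ← R2 / (14).
R1 ← R1 + 3·R2.
R3 ← R3 − 12·R2.
R4 ← R4 + 4·R2.
R3 ← R3 / (-44/7).
R1 ← R1 + 5/28·R3.
R2 ← R2 + 11/28·R3.
R4 ← R4 + 11/7·R3.
Row 4 reduces to 0 = -1, a contradiction. The system is inconsistent.

no solution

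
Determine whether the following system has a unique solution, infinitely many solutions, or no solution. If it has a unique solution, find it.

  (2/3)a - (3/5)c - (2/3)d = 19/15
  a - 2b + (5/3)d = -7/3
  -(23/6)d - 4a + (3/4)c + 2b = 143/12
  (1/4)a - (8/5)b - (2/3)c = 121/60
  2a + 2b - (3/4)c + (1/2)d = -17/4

Row-reduce:
R1 ← R1 / (2/3).
R2 ← R2 − 1·R1.
R3 ← R3 + 4·R1.
R4 ← R4 − 1/4·R1.
R5 ← R5 − 2·R1.
R2 ← R2 / (-2).
R3 ← R3 − 2·R2.
R4 ← R4 + 8/5·R2.
R5 ← R5 − 2·R2.
R3 ← R3 / (-39/20).
R1 ← R1 + 9/10·R3.
R2 ← R2 + 9/20·R3.
R4 ← R4 + 697/600·R3.
R5 ← R5 − 39/20·R3.
R4 ← R4 / (4193/3510).
R1 ← R1 − 18/13·R4.
R2 ← R2 + 11/78·R4.
R3 ← R3 − 310/117·R4.
Row 5 reduces to 0 = 3, a contradiction. The system is inconsistent.

no solution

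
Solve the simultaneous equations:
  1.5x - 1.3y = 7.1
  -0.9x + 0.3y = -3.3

Row-reduce the augmented matrix:
R1 ← R1 / (3/2).
R2 ← R2 + 9/10·R1.
R2 ← R2 / (-12/25).
R1 ← R1 + 13/15·R2.
Reading off the reduced rows gives x = 3, y = -2.

x = 3, y = -2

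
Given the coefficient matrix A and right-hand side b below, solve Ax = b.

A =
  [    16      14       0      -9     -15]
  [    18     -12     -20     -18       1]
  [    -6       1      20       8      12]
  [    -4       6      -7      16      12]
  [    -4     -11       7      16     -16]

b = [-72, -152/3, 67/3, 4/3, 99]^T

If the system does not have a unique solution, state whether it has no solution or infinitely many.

x_1 = -2, x_2 = -3, x_3 = 2/3, x_4 = 2, x_5 = -4/3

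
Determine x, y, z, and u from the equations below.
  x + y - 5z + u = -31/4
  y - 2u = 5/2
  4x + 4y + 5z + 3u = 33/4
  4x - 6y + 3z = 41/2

x = 5/2, y = -1, z = 3/2, u = -7/4

Row-reduce the augmented matrix:
R3 ← R3 − 4·R1.
R4 ← R4 − 4·R1.
R1 ← R1 − 1·R2.
R4 ← R4 + 10·R2.
R3 ← R3 / (25).
R1 ← R1 + 5·R3.
R4 ← R4 − 23·R3.
R4 ← R4 / (-577/25).
R1 ← R1 − 14/5·R4.
R2 ← R2 + 2·R4.
R3 ← R3 + 1/25·R4.
Reading off the reduced rows gives x = 5/2, y = -1, z = 3/2, u = -7/4.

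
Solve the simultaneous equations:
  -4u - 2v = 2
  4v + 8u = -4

Row-reduce:
R1 ← R1 / (-4).
R2 ← R2 − 8·R1.
Rank is 1 with 2 unknowns, leaving v free.

infinitely many solutions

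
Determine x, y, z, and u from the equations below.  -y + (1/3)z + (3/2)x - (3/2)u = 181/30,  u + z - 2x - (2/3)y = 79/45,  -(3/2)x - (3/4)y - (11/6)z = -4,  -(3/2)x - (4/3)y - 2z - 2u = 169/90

x = -1/3, y = -4/3, z = 3, u = -14/5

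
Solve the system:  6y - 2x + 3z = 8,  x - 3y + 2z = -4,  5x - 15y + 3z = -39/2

Row-reduce:
R1 ← R1 / (-2).
R2 ← R2 − 1·R1.
R3 ← R3 − 5·R1.
R2 ← R2 / (7/2).
R1 ← R1 + 3/2·R2.
R3 ← R3 − 21/2·R2.
Row 3 reduces to 0 = 1/2, a contradiction. The system is inconsistent.

no solution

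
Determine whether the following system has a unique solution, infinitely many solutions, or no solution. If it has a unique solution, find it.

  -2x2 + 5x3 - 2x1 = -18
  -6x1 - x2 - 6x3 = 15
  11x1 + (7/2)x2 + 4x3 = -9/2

infinitely many solutions

Row-reduce:
R1 ← R1 / (-2).
R2 ← R2 + 6·R1.
R3 ← R3 − 11·R1.
R2 ← R2 / (5).
R1 ← R1 − 1·R2.
R3 ← R3 + 15/2·R2.
Rank is 2 with 3 unknowns, leaving x3 free.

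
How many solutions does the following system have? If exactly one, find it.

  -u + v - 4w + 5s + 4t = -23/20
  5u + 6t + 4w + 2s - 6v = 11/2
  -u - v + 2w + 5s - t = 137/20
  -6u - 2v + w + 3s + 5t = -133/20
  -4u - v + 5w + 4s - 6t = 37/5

Row-reduce the augmented matrix:
R1 ← R1 / (-1).
R2 ← R2 − 5·R1.
R3 ← R3 + 1·R1.
R4 ← R4 + 6·R1.
R5 ← R5 + 4·R1.
R2 ← R2 / (-1).
R1 ← R1 + 1·R2.
R3 ← R3 + 2·R2.
R4 ← R4 + 8·R2.
R5 ← R5 + 5·R2.
R3 ← R3 / (38).
R1 ← R1 − 20·R3.
R2 ← R2 − 16·R3.
R4 ← R4 − 153·R3.
R5 ← R5 − 101·R3.
R4 ← R4 / (-486/19).
R1 ← R1 + 68/19·R4.
R2 ← R2 + 81/19·R4.
R3 ← R3 + 27/19·R4.
R5 ← R5 + 142/19·R4.
R5 ← R5 / (-299/243).
R1 ← R1 + 85/243·R5.
R2 ← R2 + 29/12·R5.
R3 ← R3 + 59/36·R5.
R4 ← R4 + 95/972·R5.
Reading off the reduced rows gives u = 7/5, v = 2, w = 2, s = 5/4, t = 0.

u = 7/5, v = 2, w = 2, s = 5/4, t = 0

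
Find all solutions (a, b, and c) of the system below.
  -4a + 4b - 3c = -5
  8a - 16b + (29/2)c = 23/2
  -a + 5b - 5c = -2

Row-reduce:
R1 ← R1 / (-4).
R2 ← R2 − 8·R1.
R3 ← R3 + 1·R1.
R2 ← R2 / (-8).
R1 ← R1 + 1·R2.
R3 ← R3 − 4·R2.
Rank is 2 with 3 unknowns, leaving c free.

infinitely many solutions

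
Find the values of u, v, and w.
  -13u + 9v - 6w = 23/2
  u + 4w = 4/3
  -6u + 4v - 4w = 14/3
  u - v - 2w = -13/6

Row-reduce the augmented matrix:
R1 ← R1 / (-13).
R2 ← R2 − 1·R1.
R3 ← R3 + 6·R1.
R4 ← R4 − 1·R1.
R2 ← R2 / (9/13).
R1 ← R1 + 9/13·R2.
R3 ← R3 + 2/13·R2.
R4 ← R4 + 4/13·R2.
R3 ← R3 / (-4/9).
R1 ← R1 − 4·R3.
R2 ← R2 − 46/9·R3.
R4 ← R4 + 8/9·R3.
R4 reduces to 0 = 0, so the extra equation is consistent.
Reading off the reduced rows gives u = 0, v = 3/2, w = 1/3.

u = 0, v = 3/2, w = 1/3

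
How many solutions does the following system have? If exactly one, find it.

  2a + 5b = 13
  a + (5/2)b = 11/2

Row-reduce:
R1 ← R1 / (2).
R2 ← R2 − 1·R1.
Row 2 reduces to 0 = -1, a contradiction. The system is inconsistent.

no solution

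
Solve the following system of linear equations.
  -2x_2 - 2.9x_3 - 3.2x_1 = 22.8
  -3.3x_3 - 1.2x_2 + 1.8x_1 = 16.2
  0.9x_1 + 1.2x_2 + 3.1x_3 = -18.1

Row-reduce the augmented matrix:
R1 ← R1 / (-16/5).
R2 ← R2 − 9/5·R1.
R3 ← R3 − 9/10·R1.
R2 ← R2 / (-93/40).
R1 ← R1 − 5/8·R2.
R3 ← R3 − 51/80·R2.
R3 ← R3 / (289/310).
R1 ← R1 + 13/31·R3.
R2 ← R2 − 263/124·R3.
Reading off the reduced rows gives x_1 = -1, x_2 = -4, x_3 = -4.

x_1 = -1, x_2 = -4, x_3 = -4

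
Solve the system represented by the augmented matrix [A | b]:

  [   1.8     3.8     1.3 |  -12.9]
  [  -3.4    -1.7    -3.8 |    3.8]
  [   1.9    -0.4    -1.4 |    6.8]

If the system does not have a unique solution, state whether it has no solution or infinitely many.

Row-reduce the augmented matrix:
R1 ← R1 / (9/5).
R2 ← R2 + 17/5·R1.
R3 ← R3 − 19/10·R1.
R2 ← R2 / (493/90).
R1 ← R1 − 19/9·R2.
R3 ← R3 + 397/90·R2.
R3 ← R3 / (-38009/9860).
R1 ← R1 − 1223/986·R3.
R2 ← R2 + 121/493·R3.
Reading off the reduced rows gives x_1 = 2, x_2 = -4, x_3 = -1.

x_1 = 2, x_2 = -4, x_3 = -1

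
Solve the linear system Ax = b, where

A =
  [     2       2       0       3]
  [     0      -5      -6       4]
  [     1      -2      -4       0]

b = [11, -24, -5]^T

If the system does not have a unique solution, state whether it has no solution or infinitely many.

infinitely many solutions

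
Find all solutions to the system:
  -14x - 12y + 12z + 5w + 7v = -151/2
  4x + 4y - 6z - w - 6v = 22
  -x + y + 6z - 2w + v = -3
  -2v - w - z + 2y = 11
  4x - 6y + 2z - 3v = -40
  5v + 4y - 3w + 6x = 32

no solution

Row-reduce:
R1 ← R1 / (-14).
R2 ← R2 − 4·R1.
R3 ← R3 + 1·R1.
R5 ← R5 − 4·R1.
R6 ← R6 − 6·R1.
R2 ← R2 / (4/7).
R1 ← R1 − 6/7·R2.
R3 ← R3 − 13/7·R2.
R4 ← R4 − 2·R2.
R5 ← R5 + 66/7·R2.
R6 ← R6 + 8/7·R2.
R3 ← R3 / (27/2).
R1 ← R1 − 3·R3.
R2 ← R2 + 9/2·R3.
R4 ← R4 − 8·R3.
R5 ← R5 + 37·R3.
R4 ← R4 / (-5/18).
R1 ← R1 + 1/6·R4.
R2 ← R2 + 1/2·R4.
R3 ← R3 + 5/18·R4.
R5 ← R5 + 16/9·R4.
R5 ← R5 / (-278/5).
R1 ← R1 − 1/10·R5.
R2 ← R2 + 97/10·R5.
R3 ← R3 + 3·R5.
R4 ← R4 + 72/5·R5.
Row 6 reduces to 0 = 1/2, a contradiction. The system is inconsistent.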